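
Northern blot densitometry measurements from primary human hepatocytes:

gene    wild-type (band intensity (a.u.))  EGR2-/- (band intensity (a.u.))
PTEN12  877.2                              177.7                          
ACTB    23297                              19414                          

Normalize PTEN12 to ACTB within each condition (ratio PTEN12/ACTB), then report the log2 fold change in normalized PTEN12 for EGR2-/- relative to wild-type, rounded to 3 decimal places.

PTEN12/ACTB (wild-type) = 877.2 / 23297 = 0.037653
PTEN12/ACTB (EGR2-/-) = 177.7 / 19414 = 0.0091532
Fold change = 0.0091532 / 0.037653 = 0.2431
log2(0.2431) = -2.0404

-2.040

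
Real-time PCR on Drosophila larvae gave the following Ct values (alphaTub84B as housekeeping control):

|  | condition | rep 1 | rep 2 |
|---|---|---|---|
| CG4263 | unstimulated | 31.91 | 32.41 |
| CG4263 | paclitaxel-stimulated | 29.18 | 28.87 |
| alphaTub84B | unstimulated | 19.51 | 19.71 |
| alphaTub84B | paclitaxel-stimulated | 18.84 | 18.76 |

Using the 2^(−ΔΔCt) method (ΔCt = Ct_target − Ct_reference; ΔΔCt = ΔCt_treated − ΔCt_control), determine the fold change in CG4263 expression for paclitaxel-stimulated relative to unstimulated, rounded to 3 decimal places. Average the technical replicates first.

5.011

Mean Ct: CG4263 unstimulated 32.160; CG4263 paclitaxel-stimulated 29.025; alphaTub84B unstimulated 19.610; alphaTub84B paclitaxel-stimulated 18.800
ΔCt(unstimulated) = 32.160 − 19.610 = 12.550
ΔCt(paclitaxel-stimulated) = 29.025 − 18.800 = 10.225
ΔΔCt = 10.225 − 12.550 = -2.325
Fold change = 2^(−(-2.325)) = 2^2.325 = 5.0107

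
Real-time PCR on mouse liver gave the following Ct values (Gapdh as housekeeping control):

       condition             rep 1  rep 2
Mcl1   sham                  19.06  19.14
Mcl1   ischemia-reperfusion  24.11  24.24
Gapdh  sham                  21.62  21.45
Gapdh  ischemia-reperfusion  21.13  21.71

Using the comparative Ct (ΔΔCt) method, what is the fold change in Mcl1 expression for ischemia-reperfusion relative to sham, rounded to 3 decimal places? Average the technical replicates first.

Mean Ct: Mcl1 sham 19.100; Mcl1 ischemia-reperfusion 24.175; Gapdh sham 21.535; Gapdh ischemia-reperfusion 21.420
ΔCt(sham) = 19.100 − 21.535 = -2.435
ΔCt(ischemia-reperfusion) = 24.175 − 21.420 = 2.755
ΔΔCt = 2.755 − (-2.435) = 5.190
Fold change = 2^(−5.190) = 0.0274

0.027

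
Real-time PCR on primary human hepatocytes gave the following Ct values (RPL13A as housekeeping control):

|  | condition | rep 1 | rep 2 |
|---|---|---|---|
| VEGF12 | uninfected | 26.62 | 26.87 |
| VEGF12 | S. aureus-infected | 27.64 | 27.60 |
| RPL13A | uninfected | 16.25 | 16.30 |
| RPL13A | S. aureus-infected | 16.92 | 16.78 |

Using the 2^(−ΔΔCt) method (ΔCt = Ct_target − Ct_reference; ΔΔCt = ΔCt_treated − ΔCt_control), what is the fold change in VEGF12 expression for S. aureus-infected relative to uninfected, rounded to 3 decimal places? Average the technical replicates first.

0.812

Mean Ct: VEGF12 uninfected 26.745; VEGF12 S. aureus-infected 27.620; RPL13A uninfected 16.275; RPL13A S. aureus-infected 16.850
ΔCt(uninfected) = 26.745 − 16.275 = 10.470
ΔCt(S. aureus-infected) = 27.620 − 16.850 = 10.770
ΔΔCt = 10.770 − 10.470 = 0.300
Fold change = 2^(−0.300) = 0.8123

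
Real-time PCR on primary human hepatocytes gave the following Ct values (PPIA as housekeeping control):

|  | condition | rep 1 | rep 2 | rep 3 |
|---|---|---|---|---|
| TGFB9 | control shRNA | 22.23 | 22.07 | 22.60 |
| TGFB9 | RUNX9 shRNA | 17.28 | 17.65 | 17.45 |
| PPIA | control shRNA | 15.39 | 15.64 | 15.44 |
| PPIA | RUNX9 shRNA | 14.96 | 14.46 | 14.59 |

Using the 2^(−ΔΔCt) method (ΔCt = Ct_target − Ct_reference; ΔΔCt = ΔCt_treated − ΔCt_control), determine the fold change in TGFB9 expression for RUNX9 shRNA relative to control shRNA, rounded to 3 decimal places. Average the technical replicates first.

16.223

Mean Ct: TGFB9 control shRNA 22.300; TGFB9 RUNX9 shRNA 17.460; PPIA control shRNA 15.490; PPIA RUNX9 shRNA 14.670
ΔCt(control shRNA) = 22.300 − 15.490 = 6.810
ΔCt(RUNX9 shRNA) = 17.460 − 14.670 = 2.790
ΔΔCt = 2.790 − 6.810 = -4.020
Fold change = 2^(−(-4.020)) = 2^4.020 = 16.2234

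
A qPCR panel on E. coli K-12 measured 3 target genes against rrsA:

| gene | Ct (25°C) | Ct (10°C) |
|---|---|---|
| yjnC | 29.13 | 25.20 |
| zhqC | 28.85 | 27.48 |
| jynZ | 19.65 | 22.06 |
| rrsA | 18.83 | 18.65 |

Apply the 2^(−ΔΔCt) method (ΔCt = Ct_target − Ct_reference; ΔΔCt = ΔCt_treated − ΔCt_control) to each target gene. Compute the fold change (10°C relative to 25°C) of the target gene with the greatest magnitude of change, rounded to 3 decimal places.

13.454

yjnC: ΔΔCt = (25.20−18.65) − (29.13−18.83) = 6.55 − 10.30 = -3.75; fold change = 2^3.75 = 13.454
zhqC: ΔΔCt = (27.48−18.65) − (28.85−18.83) = 8.83 − 10.02 = -1.19; fold change = 2^1.19 = 2.282
jynZ: ΔΔCt = (22.06−18.65) − (19.65−18.83) = 3.41 − 0.82 = 2.59; fold change = 2^-2.59 = 0.166
yjnC has the largest |ΔΔCt| = 3.75.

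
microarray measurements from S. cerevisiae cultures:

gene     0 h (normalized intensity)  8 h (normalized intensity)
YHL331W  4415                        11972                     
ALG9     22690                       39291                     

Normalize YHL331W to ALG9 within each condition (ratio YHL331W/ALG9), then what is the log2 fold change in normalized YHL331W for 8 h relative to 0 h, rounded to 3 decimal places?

0.647

YHL331W/ALG9 (0 h) = 4415 / 22690 = 0.19458
YHL331W/ALG9 (8 h) = 11972 / 39291 = 0.3047
Fold change = 0.3047 / 0.19458 = 1.5659
log2(1.5659) = 0.6470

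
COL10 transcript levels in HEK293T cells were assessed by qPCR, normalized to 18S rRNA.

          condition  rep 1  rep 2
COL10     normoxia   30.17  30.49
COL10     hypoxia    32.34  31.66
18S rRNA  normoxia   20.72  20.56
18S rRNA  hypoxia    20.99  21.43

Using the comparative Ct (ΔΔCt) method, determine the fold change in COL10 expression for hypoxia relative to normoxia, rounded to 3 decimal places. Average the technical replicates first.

0.467

Mean Ct: COL10 normoxia 30.330; COL10 hypoxia 32.000; 18S rRNA normoxia 20.640; 18S rRNA hypoxia 21.210
ΔCt(normoxia) = 30.330 − 20.640 = 9.690
ΔCt(hypoxia) = 32.000 − 21.210 = 10.790
ΔΔCt = 10.790 − 9.690 = 1.100
Fold change = 2^(−1.100) = 0.4665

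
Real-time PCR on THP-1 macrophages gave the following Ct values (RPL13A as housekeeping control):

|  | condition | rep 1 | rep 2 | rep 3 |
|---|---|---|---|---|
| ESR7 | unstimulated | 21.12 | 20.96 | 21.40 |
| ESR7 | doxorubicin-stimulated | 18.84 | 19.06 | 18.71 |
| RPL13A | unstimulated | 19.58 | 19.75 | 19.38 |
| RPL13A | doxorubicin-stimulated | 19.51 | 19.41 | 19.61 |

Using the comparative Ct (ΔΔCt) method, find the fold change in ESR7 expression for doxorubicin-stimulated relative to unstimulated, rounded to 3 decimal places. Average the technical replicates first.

Mean Ct: ESR7 unstimulated 21.160; ESR7 doxorubicin-stimulated 18.870; RPL13A unstimulated 19.570; RPL13A doxorubicin-stimulated 19.510
ΔCt(unstimulated) = 21.160 − 19.570 = 1.590
ΔCt(doxorubicin-stimulated) = 18.870 − 19.510 = -0.640
ΔΔCt = -0.640 − 1.590 = -2.230
Fold change = 2^(−(-2.230)) = 2^2.230 = 4.6913

4.691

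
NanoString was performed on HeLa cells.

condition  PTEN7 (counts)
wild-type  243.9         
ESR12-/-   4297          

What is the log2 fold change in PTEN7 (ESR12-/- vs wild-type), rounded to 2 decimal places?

Fold change = 4297 / 243.9 = 17.6179
log2(17.6179) = 4.139

4.14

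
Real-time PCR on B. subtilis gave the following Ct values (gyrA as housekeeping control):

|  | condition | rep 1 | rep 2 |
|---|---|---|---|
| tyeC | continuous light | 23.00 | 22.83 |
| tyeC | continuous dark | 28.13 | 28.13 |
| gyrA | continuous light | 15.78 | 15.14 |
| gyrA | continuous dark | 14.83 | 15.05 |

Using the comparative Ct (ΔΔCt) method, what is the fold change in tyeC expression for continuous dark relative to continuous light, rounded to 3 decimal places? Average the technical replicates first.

Mean Ct: tyeC continuous light 22.915; tyeC continuous dark 28.130; gyrA continuous light 15.460; gyrA continuous dark 14.940
ΔCt(continuous light) = 22.915 − 15.460 = 7.455
ΔCt(continuous dark) = 28.130 − 14.940 = 13.190
ΔΔCt = 13.190 − 7.455 = 5.735
Fold change = 2^(−5.735) = 0.0188

0.019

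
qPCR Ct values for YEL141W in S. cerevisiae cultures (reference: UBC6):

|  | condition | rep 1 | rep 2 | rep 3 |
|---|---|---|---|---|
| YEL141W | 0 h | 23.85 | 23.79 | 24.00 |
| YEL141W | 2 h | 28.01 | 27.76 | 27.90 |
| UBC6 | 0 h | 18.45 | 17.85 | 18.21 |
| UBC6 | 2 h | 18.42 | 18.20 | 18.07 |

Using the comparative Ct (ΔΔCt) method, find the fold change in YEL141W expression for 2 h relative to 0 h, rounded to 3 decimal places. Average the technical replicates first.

Mean Ct: YEL141W 0 h 23.880; YEL141W 2 h 27.890; UBC6 0 h 18.170; UBC6 2 h 18.230
ΔCt(0 h) = 23.880 − 18.170 = 5.710
ΔCt(2 h) = 27.890 − 18.230 = 9.660
ΔΔCt = 9.660 − 5.710 = 3.950
Fold change = 2^(−3.950) = 0.0647

0.065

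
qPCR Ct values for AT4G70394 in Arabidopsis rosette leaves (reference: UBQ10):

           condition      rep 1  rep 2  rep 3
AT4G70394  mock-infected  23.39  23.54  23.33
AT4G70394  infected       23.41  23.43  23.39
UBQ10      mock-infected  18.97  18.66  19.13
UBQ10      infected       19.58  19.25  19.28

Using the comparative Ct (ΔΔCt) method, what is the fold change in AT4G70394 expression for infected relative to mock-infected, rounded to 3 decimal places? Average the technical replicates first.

Mean Ct: AT4G70394 mock-infected 23.420; AT4G70394 infected 23.410; UBQ10 mock-infected 18.920; UBQ10 infected 19.370
ΔCt(mock-infected) = 23.420 − 18.920 = 4.500
ΔCt(infected) = 23.410 − 19.370 = 4.040
ΔΔCt = 4.040 − 4.500 = -0.460
Fold change = 2^(−(-0.460)) = 2^0.460 = 1.3755

1.376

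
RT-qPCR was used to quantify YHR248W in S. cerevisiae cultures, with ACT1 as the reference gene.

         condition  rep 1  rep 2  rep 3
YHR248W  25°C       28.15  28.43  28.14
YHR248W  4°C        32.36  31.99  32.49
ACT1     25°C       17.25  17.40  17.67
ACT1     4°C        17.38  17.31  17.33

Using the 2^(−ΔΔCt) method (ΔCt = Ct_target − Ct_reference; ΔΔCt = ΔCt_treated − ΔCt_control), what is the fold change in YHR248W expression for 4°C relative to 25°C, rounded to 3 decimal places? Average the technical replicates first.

Mean Ct: YHR248W 25°C 28.240; YHR248W 4°C 32.280; ACT1 25°C 17.440; ACT1 4°C 17.340
ΔCt(25°C) = 28.240 − 17.440 = 10.800
ΔCt(4°C) = 32.280 − 17.340 = 14.940
ΔΔCt = 14.940 − 10.800 = 4.140
Fold change = 2^(−4.140) = 0.0567

0.057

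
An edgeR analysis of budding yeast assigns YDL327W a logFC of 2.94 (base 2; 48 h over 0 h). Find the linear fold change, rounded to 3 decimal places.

7.674

Fold change = 2^(2.94) = 7.6741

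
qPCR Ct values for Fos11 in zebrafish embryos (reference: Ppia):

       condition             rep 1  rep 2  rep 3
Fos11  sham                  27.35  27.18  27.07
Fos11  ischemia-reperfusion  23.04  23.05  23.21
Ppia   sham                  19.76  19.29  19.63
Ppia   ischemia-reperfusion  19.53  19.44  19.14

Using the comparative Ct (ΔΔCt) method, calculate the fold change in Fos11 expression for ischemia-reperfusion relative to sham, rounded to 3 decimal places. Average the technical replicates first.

15.032

Mean Ct: Fos11 sham 27.200; Fos11 ischemia-reperfusion 23.100; Ppia sham 19.560; Ppia ischemia-reperfusion 19.370
ΔCt(sham) = 27.200 − 19.560 = 7.640
ΔCt(ischemia-reperfusion) = 23.100 − 19.370 = 3.730
ΔΔCt = 3.730 − 7.640 = -3.910
Fold change = 2^(−(-3.910)) = 2^3.910 = 15.0324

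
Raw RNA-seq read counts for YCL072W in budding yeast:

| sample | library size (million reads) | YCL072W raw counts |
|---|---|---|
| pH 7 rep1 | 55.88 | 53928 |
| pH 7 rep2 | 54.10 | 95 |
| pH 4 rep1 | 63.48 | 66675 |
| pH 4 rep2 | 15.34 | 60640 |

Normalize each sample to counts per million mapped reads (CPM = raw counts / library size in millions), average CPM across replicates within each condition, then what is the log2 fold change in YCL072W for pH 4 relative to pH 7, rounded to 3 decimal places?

CPM(pH 7 rep1) = 53928 / 55.88 = 965.0680
CPM(pH 7 rep2) = 95 / 54.10 = 1.7560
CPM(pH 4 rep1) = 66675 / 63.48 = 1050.3308
CPM(pH 4 rep2) = 60640 / 15.34 = 3953.0639
mean CPM(pH 7) = 483.4120; mean CPM(pH 4) = 2501.6973
Fold change = 2501.6973 / 483.4120 = 5.17508
log2(5.17508) = 2.3716

2.372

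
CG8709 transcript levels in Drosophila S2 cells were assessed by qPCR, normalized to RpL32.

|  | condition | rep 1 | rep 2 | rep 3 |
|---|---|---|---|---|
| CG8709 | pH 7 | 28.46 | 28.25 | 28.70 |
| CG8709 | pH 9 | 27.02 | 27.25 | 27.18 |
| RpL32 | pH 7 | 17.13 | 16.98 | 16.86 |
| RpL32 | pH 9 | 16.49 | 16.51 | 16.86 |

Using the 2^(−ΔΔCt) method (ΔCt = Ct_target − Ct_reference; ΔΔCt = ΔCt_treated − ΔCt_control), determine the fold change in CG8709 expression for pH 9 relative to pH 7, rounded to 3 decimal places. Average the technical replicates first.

Mean Ct: CG8709 pH 7 28.470; CG8709 pH 9 27.150; RpL32 pH 7 16.990; RpL32 pH 9 16.620
ΔCt(pH 7) = 28.470 − 16.990 = 11.480
ΔCt(pH 9) = 27.150 − 16.620 = 10.530
ΔΔCt = 10.530 − 11.480 = -0.950
Fold change = 2^(−(-0.950)) = 2^0.950 = 1.9319

1.932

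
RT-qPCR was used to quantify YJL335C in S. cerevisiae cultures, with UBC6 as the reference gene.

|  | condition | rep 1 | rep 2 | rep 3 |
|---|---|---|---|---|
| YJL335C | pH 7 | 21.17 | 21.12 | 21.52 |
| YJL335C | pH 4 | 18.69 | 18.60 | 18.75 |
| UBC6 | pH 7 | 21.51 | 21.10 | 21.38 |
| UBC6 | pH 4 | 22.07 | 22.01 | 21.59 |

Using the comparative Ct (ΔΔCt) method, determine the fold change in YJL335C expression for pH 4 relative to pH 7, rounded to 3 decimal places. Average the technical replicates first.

Mean Ct: YJL335C pH 7 21.270; YJL335C pH 4 18.680; UBC6 pH 7 21.330; UBC6 pH 4 21.890
ΔCt(pH 7) = 21.270 − 21.330 = -0.060
ΔCt(pH 4) = 18.680 − 21.890 = -3.210
ΔΔCt = -3.210 − (-0.060) = -3.150
Fold change = 2^(−(-3.150)) = 2^3.150 = 8.8766

8.877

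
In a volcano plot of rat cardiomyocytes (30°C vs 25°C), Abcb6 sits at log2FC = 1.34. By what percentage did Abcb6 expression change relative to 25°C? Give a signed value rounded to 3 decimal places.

Fold change = 2^(1.34) = 2.5315
Percent change = (FC − 1) × 100% = (2.5315 − 1) × 100 = 153.151%

153.151%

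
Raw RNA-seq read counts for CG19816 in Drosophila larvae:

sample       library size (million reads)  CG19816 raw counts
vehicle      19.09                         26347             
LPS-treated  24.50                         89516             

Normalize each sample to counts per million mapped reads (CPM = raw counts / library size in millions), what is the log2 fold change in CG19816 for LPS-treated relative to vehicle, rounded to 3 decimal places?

CPM(vehicle) = 26347 / 19.09 = 1380.1467
CPM(LPS-treated) = 89516 / 24.50 = 3653.7143
Fold change = 3653.7143 / 1380.1467 = 2.64734
log2(2.64734) = 1.4045

1.405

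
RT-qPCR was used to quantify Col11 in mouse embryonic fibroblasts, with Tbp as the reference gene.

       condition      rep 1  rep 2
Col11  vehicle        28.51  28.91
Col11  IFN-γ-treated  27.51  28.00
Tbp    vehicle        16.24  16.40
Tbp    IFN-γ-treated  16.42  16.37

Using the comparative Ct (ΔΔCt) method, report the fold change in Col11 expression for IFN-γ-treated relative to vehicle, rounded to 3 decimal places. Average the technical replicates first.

2.042

Mean Ct: Col11 vehicle 28.710; Col11 IFN-γ-treated 27.755; Tbp vehicle 16.320; Tbp IFN-γ-treated 16.395
ΔCt(vehicle) = 28.710 − 16.320 = 12.390
ΔCt(IFN-γ-treated) = 27.755 − 16.395 = 11.360
ΔΔCt = 11.360 − 12.390 = -1.030
Fold change = 2^(−(-1.030)) = 2^1.030 = 2.0420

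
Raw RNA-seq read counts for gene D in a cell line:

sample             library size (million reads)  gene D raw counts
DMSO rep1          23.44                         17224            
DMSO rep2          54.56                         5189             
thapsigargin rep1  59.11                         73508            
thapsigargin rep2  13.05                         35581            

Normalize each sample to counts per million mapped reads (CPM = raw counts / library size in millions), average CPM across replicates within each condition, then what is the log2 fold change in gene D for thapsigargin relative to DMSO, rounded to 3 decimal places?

2.258

CPM(DMSO rep1) = 17224 / 23.44 = 734.8123
CPM(DMSO rep2) = 5189 / 54.56 = 95.1063
CPM(thapsigargin rep1) = 73508 / 59.11 = 1243.5798
CPM(thapsigargin rep2) = 35581 / 13.05 = 2726.5134
mean CPM(DMSO) = 414.9593; mean CPM(thapsigargin) = 1985.0466
Fold change = 1985.0466 / 414.9593 = 4.78371
log2(4.78371) = 2.2581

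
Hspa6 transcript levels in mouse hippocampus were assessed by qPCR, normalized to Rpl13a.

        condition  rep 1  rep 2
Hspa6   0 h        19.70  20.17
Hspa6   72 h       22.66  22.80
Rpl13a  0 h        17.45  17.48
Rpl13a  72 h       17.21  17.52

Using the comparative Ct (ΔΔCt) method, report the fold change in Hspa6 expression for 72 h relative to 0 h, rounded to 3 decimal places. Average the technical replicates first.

Mean Ct: Hspa6 0 h 19.935; Hspa6 72 h 22.730; Rpl13a 0 h 17.465; Rpl13a 72 h 17.365
ΔCt(0 h) = 19.935 − 17.465 = 2.470
ΔCt(72 h) = 22.730 − 17.365 = 5.365
ΔΔCt = 5.365 − 2.470 = 2.895
Fold change = 2^(−2.895) = 0.1344

0.134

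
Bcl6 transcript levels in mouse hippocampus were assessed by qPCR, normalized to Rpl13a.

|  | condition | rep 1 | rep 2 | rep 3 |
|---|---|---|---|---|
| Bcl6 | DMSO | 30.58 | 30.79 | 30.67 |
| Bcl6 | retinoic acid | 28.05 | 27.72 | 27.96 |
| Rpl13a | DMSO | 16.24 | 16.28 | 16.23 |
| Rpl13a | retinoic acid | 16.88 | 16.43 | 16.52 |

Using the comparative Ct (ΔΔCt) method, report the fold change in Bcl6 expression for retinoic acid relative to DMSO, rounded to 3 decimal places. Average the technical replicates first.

8.754

Mean Ct: Bcl6 DMSO 30.680; Bcl6 retinoic acid 27.910; Rpl13a DMSO 16.250; Rpl13a retinoic acid 16.610
ΔCt(DMSO) = 30.680 − 16.250 = 14.430
ΔCt(retinoic acid) = 27.910 − 16.610 = 11.300
ΔΔCt = 11.300 − 14.430 = -3.130
Fold change = 2^(−(-3.130)) = 2^3.130 = 8.7543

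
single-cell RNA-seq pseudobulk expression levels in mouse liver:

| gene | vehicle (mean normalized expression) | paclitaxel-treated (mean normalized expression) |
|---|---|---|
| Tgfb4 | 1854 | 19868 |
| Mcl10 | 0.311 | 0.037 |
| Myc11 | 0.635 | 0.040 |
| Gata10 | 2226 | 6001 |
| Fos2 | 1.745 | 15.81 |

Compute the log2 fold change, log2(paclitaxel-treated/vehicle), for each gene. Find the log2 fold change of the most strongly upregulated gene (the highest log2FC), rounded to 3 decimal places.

3.422

log2(19868/1854) = 3.422  (Tgfb4)
log2(0.037/0.311) = -3.071  (Mcl10)
log2(0.040/0.635) = -3.989  (Myc11)
log2(6001/2226) = 1.431  (Gata10)
log2(15.81/1.745) = 3.180  (Fos2)
Tgfb4 is most strongly upregulated.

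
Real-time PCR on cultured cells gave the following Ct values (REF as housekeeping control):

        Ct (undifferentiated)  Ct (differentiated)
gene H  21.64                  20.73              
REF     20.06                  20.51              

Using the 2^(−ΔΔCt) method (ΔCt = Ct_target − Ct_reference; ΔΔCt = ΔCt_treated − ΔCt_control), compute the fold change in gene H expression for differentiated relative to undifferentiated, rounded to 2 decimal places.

ΔCt(undifferentiated) = 21.640 − 20.060 = 1.580
ΔCt(differentiated) = 20.730 − 20.510 = 0.220
ΔΔCt = 0.220 − 1.580 = -1.360
Fold change = 2^(−(-1.360)) = 2^1.360 = 2.567

2.57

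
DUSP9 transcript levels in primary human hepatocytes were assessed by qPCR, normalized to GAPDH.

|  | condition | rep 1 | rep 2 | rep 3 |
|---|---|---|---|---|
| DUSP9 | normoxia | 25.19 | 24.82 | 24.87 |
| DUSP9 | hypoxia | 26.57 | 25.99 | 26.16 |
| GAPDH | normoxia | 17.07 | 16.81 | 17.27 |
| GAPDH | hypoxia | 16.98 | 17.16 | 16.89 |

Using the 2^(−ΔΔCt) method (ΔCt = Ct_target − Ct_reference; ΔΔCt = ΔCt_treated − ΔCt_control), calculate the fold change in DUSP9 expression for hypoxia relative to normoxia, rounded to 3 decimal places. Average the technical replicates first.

0.401

Mean Ct: DUSP9 normoxia 24.960; DUSP9 hypoxia 26.240; GAPDH normoxia 17.050; GAPDH hypoxia 17.010
ΔCt(normoxia) = 24.960 − 17.050 = 7.910
ΔCt(hypoxia) = 26.240 − 17.010 = 9.230
ΔΔCt = 9.230 − 7.910 = 1.320
Fold change = 2^(−1.320) = 0.4005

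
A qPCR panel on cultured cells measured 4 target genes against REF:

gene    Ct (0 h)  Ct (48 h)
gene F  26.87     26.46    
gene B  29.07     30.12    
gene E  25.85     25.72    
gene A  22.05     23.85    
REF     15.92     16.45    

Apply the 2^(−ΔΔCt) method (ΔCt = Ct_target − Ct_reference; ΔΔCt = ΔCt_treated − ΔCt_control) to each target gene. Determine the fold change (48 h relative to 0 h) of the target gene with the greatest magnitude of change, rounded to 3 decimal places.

0.415

gene F: ΔΔCt = (26.46−16.45) − (26.87−15.92) = 10.01 − 10.95 = -0.94; fold change = 2^0.94 = 1.919
gene B: ΔΔCt = (30.12−16.45) − (29.07−15.92) = 13.67 − 13.15 = 0.52; fold change = 2^-0.52 = 0.697
gene E: ΔΔCt = (25.72−16.45) − (25.85−15.92) = 9.27 − 9.93 = -0.66; fold change = 2^0.66 = 1.580
gene A: ΔΔCt = (23.85−16.45) − (22.05−15.92) = 7.40 − 6.13 = 1.27; fold change = 2^-1.27 = 0.415
gene A has the largest |ΔΔCt| = 1.27.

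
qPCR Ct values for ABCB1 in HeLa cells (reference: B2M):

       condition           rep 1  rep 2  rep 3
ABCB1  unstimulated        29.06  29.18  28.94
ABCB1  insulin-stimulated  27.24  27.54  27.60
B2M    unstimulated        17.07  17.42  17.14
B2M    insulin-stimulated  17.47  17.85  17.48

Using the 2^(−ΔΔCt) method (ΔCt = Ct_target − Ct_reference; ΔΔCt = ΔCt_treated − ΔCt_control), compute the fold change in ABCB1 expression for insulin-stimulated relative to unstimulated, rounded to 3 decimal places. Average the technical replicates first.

Mean Ct: ABCB1 unstimulated 29.060; ABCB1 insulin-stimulated 27.460; B2M unstimulated 17.210; B2M insulin-stimulated 17.600
ΔCt(unstimulated) = 29.060 − 17.210 = 11.850
ΔCt(insulin-stimulated) = 27.460 − 17.600 = 9.860
ΔΔCt = 9.860 − 11.850 = -1.990
Fold change = 2^(−(-1.990)) = 2^1.990 = 3.9724

3.972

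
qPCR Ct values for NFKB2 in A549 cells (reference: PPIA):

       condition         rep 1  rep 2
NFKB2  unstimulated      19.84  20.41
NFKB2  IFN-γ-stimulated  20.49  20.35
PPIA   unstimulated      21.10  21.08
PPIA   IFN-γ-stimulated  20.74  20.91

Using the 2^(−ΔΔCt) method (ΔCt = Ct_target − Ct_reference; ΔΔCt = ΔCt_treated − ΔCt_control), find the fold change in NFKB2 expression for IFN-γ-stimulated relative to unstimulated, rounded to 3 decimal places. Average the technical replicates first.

0.678

Mean Ct: NFKB2 unstimulated 20.125; NFKB2 IFN-γ-stimulated 20.420; PPIA unstimulated 21.090; PPIA IFN-γ-stimulated 20.825
ΔCt(unstimulated) = 20.125 − 21.090 = -0.965
ΔCt(IFN-γ-stimulated) = 20.420 − 20.825 = -0.405
ΔΔCt = -0.405 − (-0.965) = 0.560
Fold change = 2^(−0.560) = 0.6783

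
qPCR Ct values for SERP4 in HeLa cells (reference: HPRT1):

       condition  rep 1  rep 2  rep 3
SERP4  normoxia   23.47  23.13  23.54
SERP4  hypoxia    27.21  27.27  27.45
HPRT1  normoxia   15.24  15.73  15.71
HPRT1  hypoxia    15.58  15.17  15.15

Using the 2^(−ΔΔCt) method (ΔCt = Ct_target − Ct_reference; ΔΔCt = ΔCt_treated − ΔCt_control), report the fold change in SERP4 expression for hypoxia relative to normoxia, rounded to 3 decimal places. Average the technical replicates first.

0.055

Mean Ct: SERP4 normoxia 23.380; SERP4 hypoxia 27.310; HPRT1 normoxia 15.560; HPRT1 hypoxia 15.300
ΔCt(normoxia) = 23.380 − 15.560 = 7.820
ΔCt(hypoxia) = 27.310 − 15.300 = 12.010
ΔΔCt = 12.010 − 7.820 = 4.190
Fold change = 2^(−4.190) = 0.0548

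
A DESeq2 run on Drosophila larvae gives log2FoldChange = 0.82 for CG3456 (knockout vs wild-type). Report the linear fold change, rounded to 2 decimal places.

1.77

Fold change = 2^(0.82) = 1.765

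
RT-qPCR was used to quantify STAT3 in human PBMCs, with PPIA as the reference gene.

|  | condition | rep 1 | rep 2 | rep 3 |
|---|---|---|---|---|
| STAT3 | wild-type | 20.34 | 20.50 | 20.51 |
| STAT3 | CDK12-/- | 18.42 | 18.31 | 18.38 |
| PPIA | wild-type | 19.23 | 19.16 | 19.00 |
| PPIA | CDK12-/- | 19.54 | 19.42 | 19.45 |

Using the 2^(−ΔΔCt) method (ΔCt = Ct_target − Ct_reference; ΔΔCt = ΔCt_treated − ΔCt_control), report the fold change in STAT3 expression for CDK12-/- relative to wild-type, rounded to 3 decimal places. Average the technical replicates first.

5.352

Mean Ct: STAT3 wild-type 20.450; STAT3 CDK12-/- 18.370; PPIA wild-type 19.130; PPIA CDK12-/- 19.470
ΔCt(wild-type) = 20.450 − 19.130 = 1.320
ΔCt(CDK12-/-) = 18.370 − 19.470 = -1.100
ΔΔCt = -1.100 − 1.320 = -2.420
Fold change = 2^(−(-2.420)) = 2^2.420 = 5.3517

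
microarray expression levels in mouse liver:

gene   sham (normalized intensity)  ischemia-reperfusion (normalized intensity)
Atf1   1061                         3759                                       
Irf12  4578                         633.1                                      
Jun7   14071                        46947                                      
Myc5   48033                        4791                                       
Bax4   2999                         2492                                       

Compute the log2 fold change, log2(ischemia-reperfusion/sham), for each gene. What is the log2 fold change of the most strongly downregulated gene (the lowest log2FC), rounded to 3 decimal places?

log2(3759/1061) = 1.825  (Atf1)
log2(633.1/4578) = -2.854  (Irf12)
log2(46947/14071) = 1.738  (Jun7)
log2(4791/48033) = -3.326  (Myc5)
log2(2492/2999) = -0.267  (Bax4)
Myc5 is most strongly downregulated.

-3.326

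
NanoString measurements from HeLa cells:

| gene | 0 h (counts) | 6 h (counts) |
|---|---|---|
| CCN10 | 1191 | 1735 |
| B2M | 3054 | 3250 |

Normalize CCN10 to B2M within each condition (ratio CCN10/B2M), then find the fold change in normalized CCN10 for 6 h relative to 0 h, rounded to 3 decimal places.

1.369

CCN10/B2M (0 h) = 1191 / 3054 = 0.38998
CCN10/B2M (6 h) = 1735 / 3250 = 0.53385
Fold change = 0.53385 / 0.38998 = 1.3689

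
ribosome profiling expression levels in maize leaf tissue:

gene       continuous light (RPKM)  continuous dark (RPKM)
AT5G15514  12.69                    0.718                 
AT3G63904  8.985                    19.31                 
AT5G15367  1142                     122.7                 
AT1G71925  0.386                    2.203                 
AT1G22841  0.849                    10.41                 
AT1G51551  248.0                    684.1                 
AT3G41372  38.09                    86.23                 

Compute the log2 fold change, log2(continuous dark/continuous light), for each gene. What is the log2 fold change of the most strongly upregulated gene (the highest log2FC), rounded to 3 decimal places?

log2(0.718/12.69) = -4.144  (AT5G15514)
log2(19.31/8.985) = 1.104  (AT3G63904)
log2(122.7/1142) = -3.218  (AT5G15367)
log2(2.203/0.386) = 2.513  (AT1G71925)
log2(10.41/0.849) = 3.616  (AT1G22841)
log2(684.1/248.0) = 1.464  (AT1G51551)
log2(86.23/38.09) = 1.179  (AT3G41372)
AT1G22841 is most strongly upregulated.

3.616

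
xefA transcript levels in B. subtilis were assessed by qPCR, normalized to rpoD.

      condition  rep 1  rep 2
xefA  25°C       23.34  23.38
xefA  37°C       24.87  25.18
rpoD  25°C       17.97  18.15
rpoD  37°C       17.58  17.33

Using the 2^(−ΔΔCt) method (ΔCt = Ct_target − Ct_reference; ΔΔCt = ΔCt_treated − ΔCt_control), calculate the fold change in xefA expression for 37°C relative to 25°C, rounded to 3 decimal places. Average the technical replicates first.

0.207

Mean Ct: xefA 25°C 23.360; xefA 37°C 25.025; rpoD 25°C 18.060; rpoD 37°C 17.455
ΔCt(25°C) = 23.360 − 18.060 = 5.300
ΔCt(37°C) = 25.025 − 17.455 = 7.570
ΔΔCt = 7.570 − 5.300 = 2.270
Fold change = 2^(−2.270) = 0.2073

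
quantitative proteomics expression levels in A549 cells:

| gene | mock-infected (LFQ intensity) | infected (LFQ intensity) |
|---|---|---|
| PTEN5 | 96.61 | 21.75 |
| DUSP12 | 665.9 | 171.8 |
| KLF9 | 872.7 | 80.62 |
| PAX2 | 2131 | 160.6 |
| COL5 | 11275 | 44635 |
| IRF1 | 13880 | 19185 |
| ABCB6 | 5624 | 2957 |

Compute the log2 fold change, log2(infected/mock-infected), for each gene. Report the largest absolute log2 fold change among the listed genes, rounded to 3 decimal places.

3.730

log2(21.75/96.61) = -2.151  (PTEN5)
log2(171.8/665.9) = -1.955  (DUSP12)
log2(80.62/872.7) = -3.436  (KLF9)
log2(160.6/2131) = -3.730  (PAX2)
log2(44635/11275) = 1.985  (COL5)
log2(19185/13880) = 0.467  (IRF1)
log2(2957/5624) = -0.927  (ABCB6)
The largest magnitude belongs to PAX2.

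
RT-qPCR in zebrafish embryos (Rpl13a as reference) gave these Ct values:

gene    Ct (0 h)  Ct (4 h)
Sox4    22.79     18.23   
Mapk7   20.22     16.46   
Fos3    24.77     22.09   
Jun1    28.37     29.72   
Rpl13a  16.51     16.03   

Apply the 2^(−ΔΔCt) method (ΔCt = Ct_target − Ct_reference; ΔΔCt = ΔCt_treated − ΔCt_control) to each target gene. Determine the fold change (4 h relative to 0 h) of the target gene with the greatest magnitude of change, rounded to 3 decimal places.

Sox4: ΔΔCt = (18.23−16.03) − (22.79−16.51) = 2.20 − 6.28 = -4.08; fold change = 2^4.08 = 16.912
Mapk7: ΔΔCt = (16.46−16.03) − (20.22−16.51) = 0.43 − 3.71 = -3.28; fold change = 2^3.28 = 9.714
Fos3: ΔΔCt = (22.09−16.03) − (24.77−16.51) = 6.06 − 8.26 = -2.20; fold change = 2^2.20 = 4.595
Jun1: ΔΔCt = (29.72−16.03) − (28.37−16.51) = 13.69 − 11.86 = 1.83; fold change = 2^-1.83 = 0.281
Sox4 has the largest |ΔΔCt| = 4.08.

16.912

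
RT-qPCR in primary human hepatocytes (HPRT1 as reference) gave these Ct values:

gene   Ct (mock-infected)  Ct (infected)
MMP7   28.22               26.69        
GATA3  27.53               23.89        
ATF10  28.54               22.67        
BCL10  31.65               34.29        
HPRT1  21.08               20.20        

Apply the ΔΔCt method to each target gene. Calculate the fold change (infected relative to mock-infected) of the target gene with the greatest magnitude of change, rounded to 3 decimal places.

31.779

MMP7: ΔΔCt = (26.69−20.20) − (28.22−21.08) = 6.49 − 7.14 = -0.65; fold change = 2^0.65 = 1.569
GATA3: ΔΔCt = (23.89−20.20) − (27.53−21.08) = 3.69 − 6.45 = -2.76; fold change = 2^2.76 = 6.774
ATF10: ΔΔCt = (22.67−20.20) − (28.54−21.08) = 2.47 − 7.46 = -4.99; fold change = 2^4.99 = 31.779
BCL10: ΔΔCt = (34.29−20.20) − (31.65−21.08) = 14.09 − 10.57 = 3.52; fold change = 2^-3.52 = 0.087
ATF10 has the largest |ΔΔCt| = 4.99.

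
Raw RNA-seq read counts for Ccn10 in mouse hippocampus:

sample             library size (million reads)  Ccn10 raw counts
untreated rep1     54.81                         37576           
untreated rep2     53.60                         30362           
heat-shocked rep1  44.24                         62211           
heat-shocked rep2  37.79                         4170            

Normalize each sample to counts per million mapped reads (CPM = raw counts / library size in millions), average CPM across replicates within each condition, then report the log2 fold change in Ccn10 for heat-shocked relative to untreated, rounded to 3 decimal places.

CPM(untreated rep1) = 37576 / 54.81 = 685.5683
CPM(untreated rep2) = 30362 / 53.60 = 566.4552
CPM(heat-shocked rep1) = 62211 / 44.24 = 1406.2161
CPM(heat-shocked rep2) = 4170 / 37.79 = 110.3467
mean CPM(untreated) = 626.0118; mean CPM(heat-shocked) = 758.2814
Fold change = 758.2814 / 626.0118 = 1.21129
log2(1.21129) = 0.2765

0.277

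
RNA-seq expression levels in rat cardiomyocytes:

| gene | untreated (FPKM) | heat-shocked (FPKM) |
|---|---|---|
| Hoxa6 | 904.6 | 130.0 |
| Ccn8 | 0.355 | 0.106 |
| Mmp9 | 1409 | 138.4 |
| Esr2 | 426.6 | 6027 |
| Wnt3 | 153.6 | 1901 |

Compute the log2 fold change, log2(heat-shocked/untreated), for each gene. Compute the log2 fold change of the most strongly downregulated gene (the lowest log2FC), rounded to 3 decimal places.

log2(130.0/904.6) = -2.799  (Hoxa6)
log2(0.106/0.355) = -1.744  (Ccn8)
log2(138.4/1409) = -3.348  (Mmp9)
log2(6027/426.6) = 3.820  (Esr2)
log2(1901/153.6) = 3.630  (Wnt3)
Mmp9 is most strongly downregulated.

-3.348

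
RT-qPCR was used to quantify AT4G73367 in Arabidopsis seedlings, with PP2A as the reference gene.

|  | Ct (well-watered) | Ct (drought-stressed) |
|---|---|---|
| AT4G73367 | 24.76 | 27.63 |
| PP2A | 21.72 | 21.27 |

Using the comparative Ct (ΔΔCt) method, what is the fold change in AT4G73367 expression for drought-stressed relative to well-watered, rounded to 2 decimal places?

ΔCt(well-watered) = 24.760 − 21.720 = 3.040
ΔCt(drought-stressed) = 27.630 − 21.270 = 6.360
ΔΔCt = 6.360 − 3.040 = 3.320
Fold change = 2^(−3.320) = 0.100

0.10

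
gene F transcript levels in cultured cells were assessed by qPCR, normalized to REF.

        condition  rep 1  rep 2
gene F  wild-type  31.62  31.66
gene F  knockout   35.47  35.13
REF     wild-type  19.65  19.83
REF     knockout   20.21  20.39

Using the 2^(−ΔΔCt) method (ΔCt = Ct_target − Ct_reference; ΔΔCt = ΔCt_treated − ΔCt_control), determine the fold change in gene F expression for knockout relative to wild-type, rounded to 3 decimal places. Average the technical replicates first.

0.117

Mean Ct: gene F wild-type 31.640; gene F knockout 35.300; REF wild-type 19.740; REF knockout 20.300
ΔCt(wild-type) = 31.640 − 19.740 = 11.900
ΔCt(knockout) = 35.300 − 20.300 = 15.000
ΔΔCt = 15.000 − 11.900 = 3.100
Fold change = 2^(−3.100) = 0.1166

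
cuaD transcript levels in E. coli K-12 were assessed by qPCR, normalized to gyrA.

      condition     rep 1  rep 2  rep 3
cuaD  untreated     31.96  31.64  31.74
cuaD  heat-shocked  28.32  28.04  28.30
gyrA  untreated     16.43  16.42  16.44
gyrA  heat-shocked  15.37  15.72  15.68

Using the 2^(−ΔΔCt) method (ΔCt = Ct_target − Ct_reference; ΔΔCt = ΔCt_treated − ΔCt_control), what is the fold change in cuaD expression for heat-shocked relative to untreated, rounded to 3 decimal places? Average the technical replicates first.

Mean Ct: cuaD untreated 31.780; cuaD heat-shocked 28.220; gyrA untreated 16.430; gyrA heat-shocked 15.590
ΔCt(untreated) = 31.780 − 16.430 = 15.350
ΔCt(heat-shocked) = 28.220 − 15.590 = 12.630
ΔΔCt = 12.630 − 15.350 = -2.720
Fold change = 2^(−(-2.720)) = 2^2.720 = 6.5887

6.589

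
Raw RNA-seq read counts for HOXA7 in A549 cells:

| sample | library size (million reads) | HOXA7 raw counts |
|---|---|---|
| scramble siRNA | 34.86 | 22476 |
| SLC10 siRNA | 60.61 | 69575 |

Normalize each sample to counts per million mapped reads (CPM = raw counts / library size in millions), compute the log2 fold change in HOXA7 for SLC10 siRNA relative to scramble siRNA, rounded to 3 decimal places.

CPM(scramble siRNA) = 22476 / 34.86 = 644.7504
CPM(SLC10 siRNA) = 69575 / 60.61 = 1147.9129
Fold change = 1147.9129 / 644.7504 = 1.78040
log2(1.78040) = 0.8322

0.832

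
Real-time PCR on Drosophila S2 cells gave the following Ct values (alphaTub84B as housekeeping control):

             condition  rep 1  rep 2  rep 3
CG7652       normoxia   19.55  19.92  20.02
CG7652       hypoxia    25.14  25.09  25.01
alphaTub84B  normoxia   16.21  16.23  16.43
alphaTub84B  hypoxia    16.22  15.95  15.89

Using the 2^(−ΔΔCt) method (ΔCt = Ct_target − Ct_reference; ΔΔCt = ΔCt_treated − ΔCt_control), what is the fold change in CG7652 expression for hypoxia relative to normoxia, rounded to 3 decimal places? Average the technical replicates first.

Mean Ct: CG7652 normoxia 19.830; CG7652 hypoxia 25.080; alphaTub84B normoxia 16.290; alphaTub84B hypoxia 16.020
ΔCt(normoxia) = 19.830 − 16.290 = 3.540
ΔCt(hypoxia) = 25.080 − 16.020 = 9.060
ΔΔCt = 9.060 − 3.540 = 5.520
Fold change = 2^(−5.520) = 0.0218

0.022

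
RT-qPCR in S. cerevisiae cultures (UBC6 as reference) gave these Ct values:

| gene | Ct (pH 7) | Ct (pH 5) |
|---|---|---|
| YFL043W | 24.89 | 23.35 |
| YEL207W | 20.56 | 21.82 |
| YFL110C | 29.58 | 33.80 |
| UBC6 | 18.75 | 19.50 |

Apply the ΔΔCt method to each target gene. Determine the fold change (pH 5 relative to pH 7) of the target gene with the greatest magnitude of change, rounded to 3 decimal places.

YFL043W: ΔΔCt = (23.35−19.50) − (24.89−18.75) = 3.85 − 6.14 = -2.29; fold change = 2^2.29 = 4.891
YEL207W: ΔΔCt = (21.82−19.50) − (20.56−18.75) = 2.32 − 1.81 = 0.51; fold change = 2^-0.51 = 0.702
YFL110C: ΔΔCt = (33.80−19.50) − (29.58−18.75) = 14.30 − 10.83 = 3.47; fold change = 2^-3.47 = 0.090
YFL110C has the largest |ΔΔCt| = 3.47.

0.090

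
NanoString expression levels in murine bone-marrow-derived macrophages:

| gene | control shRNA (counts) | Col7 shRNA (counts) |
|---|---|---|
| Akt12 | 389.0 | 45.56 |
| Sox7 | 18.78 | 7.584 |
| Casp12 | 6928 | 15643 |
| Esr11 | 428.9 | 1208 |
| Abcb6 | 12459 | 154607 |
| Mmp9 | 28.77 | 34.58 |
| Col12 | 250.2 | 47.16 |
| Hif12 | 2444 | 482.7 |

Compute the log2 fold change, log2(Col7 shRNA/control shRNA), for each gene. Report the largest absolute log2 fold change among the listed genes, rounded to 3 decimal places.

3.633

log2(45.56/389.0) = -3.094  (Akt12)
log2(7.584/18.78) = -1.308  (Sox7)
log2(15643/6928) = 1.175  (Casp12)
log2(1208/428.9) = 1.494  (Esr11)
log2(154607/12459) = 3.633  (Abcb6)
log2(34.58/28.77) = 0.265  (Mmp9)
log2(47.16/250.2) = -2.407  (Col12)
log2(482.7/2444) = -2.340  (Hif12)
The largest magnitude belongs to Abcb6.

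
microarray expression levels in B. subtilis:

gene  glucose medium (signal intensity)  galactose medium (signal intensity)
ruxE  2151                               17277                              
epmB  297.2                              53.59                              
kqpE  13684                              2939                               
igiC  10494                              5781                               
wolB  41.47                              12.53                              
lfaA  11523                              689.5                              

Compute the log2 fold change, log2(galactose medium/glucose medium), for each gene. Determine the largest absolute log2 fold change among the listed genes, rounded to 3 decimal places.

log2(17277/2151) = 3.006  (ruxE)
log2(53.59/297.2) = -2.471  (epmB)
log2(2939/13684) = -2.219  (kqpE)
log2(5781/10494) = -0.860  (igiC)
log2(12.53/41.47) = -1.727  (wolB)
log2(689.5/11523) = -4.063  (lfaA)
The largest magnitude belongs to lfaA.

4.063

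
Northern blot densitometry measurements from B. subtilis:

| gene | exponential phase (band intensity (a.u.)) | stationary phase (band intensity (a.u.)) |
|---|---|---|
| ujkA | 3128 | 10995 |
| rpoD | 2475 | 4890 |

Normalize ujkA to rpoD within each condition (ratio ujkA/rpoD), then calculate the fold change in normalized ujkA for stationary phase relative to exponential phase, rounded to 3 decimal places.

1.779

ujkA/rpoD (exponential phase) = 3128 / 2475 = 1.2638
ujkA/rpoD (stationary phase) = 10995 / 4890 = 2.2485
Fold change = 2.2485 / 1.2638 = 1.7791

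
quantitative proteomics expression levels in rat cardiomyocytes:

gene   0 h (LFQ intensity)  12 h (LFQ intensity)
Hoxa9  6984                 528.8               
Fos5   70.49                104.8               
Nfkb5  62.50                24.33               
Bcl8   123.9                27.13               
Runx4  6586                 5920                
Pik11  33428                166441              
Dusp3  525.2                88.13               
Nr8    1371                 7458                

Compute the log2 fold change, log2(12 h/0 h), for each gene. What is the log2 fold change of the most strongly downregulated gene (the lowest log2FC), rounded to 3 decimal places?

log2(528.8/6984) = -3.723  (Hoxa9)
log2(104.8/70.49) = 0.572  (Fos5)
log2(24.33/62.50) = -1.361  (Nfkb5)
log2(27.13/123.9) = -2.191  (Bcl8)
log2(5920/6586) = -0.154  (Runx4)
log2(166441/33428) = 2.316  (Pik11)
log2(88.13/525.2) = -2.575  (Dusp3)
log2(7458/1371) = 2.444  (Nr8)
Hoxa9 is most strongly downregulated.

-3.723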